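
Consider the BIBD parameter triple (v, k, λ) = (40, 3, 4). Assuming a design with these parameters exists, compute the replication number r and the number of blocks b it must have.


Any 2-(v, k, λ) BIBD satisfies two necessary conditions:
  (i)  Each point sits in r blocks, and counting incidences through any fixed point gives r(k − 1) = λ(v − 1), so r = λ(v − 1)/(k − 1).
  (ii) Total incidences bk = vr, so b = vr/k.
Step 1: r = λ(v − 1)/(k − 1) = 4·(40 − 1)/(3 − 1) = 4·39/2 = 156/2 = 78.
Step 2: b = vr/k = 40·78/3 = 3120/3 = 1040.
Check integrality: r = 78 ∈ Z ✓, b = 1040 ∈ Z ✓.
(These identities are necessary conditions: they determine r and b for any design with these parameters, but do not by themselves prove that one exists.)

r = 78, b = 1040.


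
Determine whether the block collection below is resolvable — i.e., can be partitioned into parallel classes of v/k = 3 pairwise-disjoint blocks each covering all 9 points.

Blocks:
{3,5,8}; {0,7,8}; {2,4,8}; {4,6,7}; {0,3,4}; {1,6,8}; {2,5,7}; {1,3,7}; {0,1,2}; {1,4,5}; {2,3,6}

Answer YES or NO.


v = 9, block size k = 3, number of blocks = 11.
For resolvability, blocks must partition into parallel classes of size v/k = 3.
Total blocks must therefore be a multiple of 3: 11 = 3·3 + 2 ⇒ not divisible ✗.
Resolvable? NO.

NO


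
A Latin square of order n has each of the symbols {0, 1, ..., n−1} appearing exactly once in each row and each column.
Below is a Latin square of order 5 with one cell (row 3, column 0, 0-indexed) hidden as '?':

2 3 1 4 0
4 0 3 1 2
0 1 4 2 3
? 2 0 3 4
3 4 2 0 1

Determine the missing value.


Row 3 contains symbols [0, 2, 3, 4] — missing [1].
Column 0 contains symbols [0, 2, 3, 4] — missing [1].
The missing symbol must appear in both missing sets; intersection = [1].
Therefore the hidden value is 1.

Missing value = 1.


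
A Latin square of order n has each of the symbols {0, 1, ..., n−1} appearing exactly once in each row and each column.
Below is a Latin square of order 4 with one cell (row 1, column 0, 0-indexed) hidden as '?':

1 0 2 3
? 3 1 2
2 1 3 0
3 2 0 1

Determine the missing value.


Row 1 contains symbols [1, 2, 3] — missing [0].
Column 0 contains symbols [1, 2, 3] — missing [0].
The missing symbol must appear in both missing sets; intersection = [0].
Therefore the hidden value is 0.

Missing value = 0.


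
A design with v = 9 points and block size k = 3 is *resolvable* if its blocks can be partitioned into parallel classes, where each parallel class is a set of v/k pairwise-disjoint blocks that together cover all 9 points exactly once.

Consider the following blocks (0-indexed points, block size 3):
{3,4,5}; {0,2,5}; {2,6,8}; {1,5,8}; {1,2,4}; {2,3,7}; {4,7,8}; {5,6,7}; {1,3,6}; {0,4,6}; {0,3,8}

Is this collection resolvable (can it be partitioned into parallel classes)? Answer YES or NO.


v = 9, block size k = 3, number of blocks = 11.
For resolvability, blocks must partition into parallel classes of size v/k = 3.
Total blocks must therefore be a multiple of 3: 11 = 3·3 + 2 ⇒ not divisible ✗.
Resolvable? NO.

NO


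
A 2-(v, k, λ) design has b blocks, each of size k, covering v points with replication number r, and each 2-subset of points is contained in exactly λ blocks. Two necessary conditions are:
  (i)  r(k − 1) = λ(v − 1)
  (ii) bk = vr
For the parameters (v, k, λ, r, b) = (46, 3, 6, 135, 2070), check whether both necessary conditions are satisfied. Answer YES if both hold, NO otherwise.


Condition (i): r(k − 1) = 135·2 = 270; λ(v − 1) = 6·45 = 270. Match? YES.
Condition (ii): bk = 2070·3 = 6210; vr = 46·135 = 6210. Match? YES.
Both conditions hold? YES.

YES


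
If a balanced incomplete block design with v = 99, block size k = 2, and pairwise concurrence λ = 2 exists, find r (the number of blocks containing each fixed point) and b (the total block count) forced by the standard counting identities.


Any 2-(v, k, λ) BIBD satisfies two necessary conditions:
  (i)  Each point sits in r blocks, and counting incidences through any fixed point gives r(k − 1) = λ(v − 1), so r = λ(v − 1)/(k − 1).
  (ii) Total incidences bk = vr, so b = vr/k.
Step 1: r = λ(v − 1)/(k − 1) = 2·(99 − 1)/(2 − 1) = 2·98/1 = 196/1 = 196.
Step 2: b = vr/k = 99·196/2 = 19404/2 = 9702.
Check integrality: r = 196 ∈ Z ✓, b = 9702 ∈ Z ✓.
(These identities are necessary conditions: they determine r and b for any design with these parameters, but do not by themselves prove that one exists.)

r = 196, b = 9702.


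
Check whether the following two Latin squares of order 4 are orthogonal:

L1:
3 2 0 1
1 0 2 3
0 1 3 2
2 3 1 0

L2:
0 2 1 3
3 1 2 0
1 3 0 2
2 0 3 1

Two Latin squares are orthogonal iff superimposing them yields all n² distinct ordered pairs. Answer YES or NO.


Form the n² = 16 superimposed pairs (L1[i][j], L2[i][j]), row by row (rows and columns indexed from 0):
row 0: (3,0) (2,2) (0,1) (1,3)
row 1: (1,3) (0,1) (2,2) (3,0)
row 2: (0,1) (1,3) (3,0) (2,2)
row 3: (2,2) (3,0) (1,3) (0,1)
Orthogonality requires all 16 pairs distinct.
But the pair (1,3) repeats: cell (0,3) has L1 = 1, L2 = 3, and cell (1,0) has L1 = 1, L2 = 3.
A repeated pair means some other pair never occurs (only 4 distinct pairs out of 16), so the squares are not orthogonal.
Conclusion: NO.

NO


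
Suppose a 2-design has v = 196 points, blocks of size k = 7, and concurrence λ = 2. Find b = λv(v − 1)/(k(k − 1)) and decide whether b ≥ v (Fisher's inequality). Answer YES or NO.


r = λ(v − 1)/(k − 1) = 2·195/6 = 65.
b = vr/k = 196·65/7 = 1820.
Fisher's inequality: b ≥ v ⇔ 1820 ≥ 196? YES.

YES


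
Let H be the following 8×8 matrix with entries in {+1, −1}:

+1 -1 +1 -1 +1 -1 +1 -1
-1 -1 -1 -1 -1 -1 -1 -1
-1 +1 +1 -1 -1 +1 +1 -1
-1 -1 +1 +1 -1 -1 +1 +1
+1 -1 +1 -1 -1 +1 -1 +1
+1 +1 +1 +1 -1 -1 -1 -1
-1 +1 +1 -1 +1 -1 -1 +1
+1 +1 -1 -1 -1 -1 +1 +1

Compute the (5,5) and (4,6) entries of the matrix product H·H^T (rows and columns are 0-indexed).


Row 4 of H: [1, -1, 1, -1, -1, 1, -1, 1].
Row 5 of H: [1, 1, 1, 1, -1, -1, -1, -1].
Row 6 of H: [-1, 1, 1, -1, 1, -1, -1, 1].
(H·H^T)[5][5] = Σ_j H[5][j]·H[5][j] = (1)² + (1)² + (1)² + (1)² + (-1)² + (-1)² + (-1)² + (-1)² = 1 + 1 + 1 + 1 + 1 + 1 + 1 + 1 = 8.
(H·H^T)[4][6] = Σ_j H[4][j]·H[6][j] = (1)·(-1) + (-1)·(1) + (1)·(1) + (-1)·(-1) + (-1)·(1) + (1)·(-1) + (-1)·(-1) + (1)·(1) = -1 + -1 + 1 + 1 + -1 + -1 + 1 + 1 = 0.
So rows 4 and 6 are orthogonal; the diagonal entry equals n = 8.

(5,5) entry = 8; (4,6) entry = 0.


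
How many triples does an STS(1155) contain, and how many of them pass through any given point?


An STS(v) is a 2-(v, 3, 1) BIBD: block size k = 3, λ = 1.
Replication: r(k − 1) = λ(v − 1) ⇒ r·2 = 1155 − 1 = 1154 ⇒ r = 577.
Block count: b = v(v − 1)/6 = 1155·1154/6 = 1332870/6 = 222145.

r = 577, b = 222145.


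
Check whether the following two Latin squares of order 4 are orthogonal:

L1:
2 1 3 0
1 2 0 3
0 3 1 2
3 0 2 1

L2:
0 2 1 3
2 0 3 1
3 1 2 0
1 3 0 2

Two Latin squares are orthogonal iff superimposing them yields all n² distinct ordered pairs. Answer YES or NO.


Form the n² = 16 superimposed pairs (L1[i][j], L2[i][j]), row by row (rows and columns indexed from 0):
row 0: (2,0) (1,2) (3,1) (0,3)
row 1: (1,2) (2,0) (0,3) (3,1)
row 2: (0,3) (3,1) (1,2) (2,0)
row 3: (3,1) (0,3) (2,0) (1,2)
Orthogonality requires all 16 pairs distinct.
But the pair (1,2) repeats: cell (0,1) has L1 = 1, L2 = 2, and cell (1,0) has L1 = 1, L2 = 2.
A repeated pair means some other pair never occurs (only 4 distinct pairs out of 16), so the squares are not orthogonal.
Conclusion: NO.

NO


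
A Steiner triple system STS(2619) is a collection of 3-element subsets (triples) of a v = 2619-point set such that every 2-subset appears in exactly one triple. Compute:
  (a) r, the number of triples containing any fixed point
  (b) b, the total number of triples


An STS(v) is a 2-(v, 3, 1) BIBD: block size k = 3, λ = 1.
Replication: r(k − 1) = λ(v − 1) ⇒ r·2 = 2619 − 1 = 2618 ⇒ r = 1309.
Block count: b = v(v − 1)/6 = 2619·2618/6 = 6856542/6 = 1142757.

r = 1309, b = 1142757.


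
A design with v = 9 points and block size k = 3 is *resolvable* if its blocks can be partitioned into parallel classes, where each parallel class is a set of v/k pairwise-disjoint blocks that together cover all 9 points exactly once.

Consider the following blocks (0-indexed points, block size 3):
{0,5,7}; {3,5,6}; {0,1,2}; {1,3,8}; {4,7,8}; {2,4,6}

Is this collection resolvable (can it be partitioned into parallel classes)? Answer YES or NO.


v = 9, block size k = 3, number of blocks = 6.
For resolvability, blocks must partition into parallel classes of size v/k = 3.
Total blocks must therefore be a multiple of 3: 6 = 3·2 + 0 ⇒ divisible ✓.
Greedy packing gives 2 candidate class(es). Each should be a full parallel class (size 3, covers all 9 points).
  Class 1 (3 blocks): {0,5,7}; {1,3,8}; {2,4,6}. Points covered: [0, 1, 2, 3, 4, 5, 6, 7, 8].
  Class 2 (3 blocks): {3,5,6}; {0,1,2}; {4,7,8}. Points covered: [0, 1, 2, 3, 4, 5, 6, 7, 8].
All classes full (size 3)? YES. All classes cover every point? YES.
Resolvable? YES.

YES


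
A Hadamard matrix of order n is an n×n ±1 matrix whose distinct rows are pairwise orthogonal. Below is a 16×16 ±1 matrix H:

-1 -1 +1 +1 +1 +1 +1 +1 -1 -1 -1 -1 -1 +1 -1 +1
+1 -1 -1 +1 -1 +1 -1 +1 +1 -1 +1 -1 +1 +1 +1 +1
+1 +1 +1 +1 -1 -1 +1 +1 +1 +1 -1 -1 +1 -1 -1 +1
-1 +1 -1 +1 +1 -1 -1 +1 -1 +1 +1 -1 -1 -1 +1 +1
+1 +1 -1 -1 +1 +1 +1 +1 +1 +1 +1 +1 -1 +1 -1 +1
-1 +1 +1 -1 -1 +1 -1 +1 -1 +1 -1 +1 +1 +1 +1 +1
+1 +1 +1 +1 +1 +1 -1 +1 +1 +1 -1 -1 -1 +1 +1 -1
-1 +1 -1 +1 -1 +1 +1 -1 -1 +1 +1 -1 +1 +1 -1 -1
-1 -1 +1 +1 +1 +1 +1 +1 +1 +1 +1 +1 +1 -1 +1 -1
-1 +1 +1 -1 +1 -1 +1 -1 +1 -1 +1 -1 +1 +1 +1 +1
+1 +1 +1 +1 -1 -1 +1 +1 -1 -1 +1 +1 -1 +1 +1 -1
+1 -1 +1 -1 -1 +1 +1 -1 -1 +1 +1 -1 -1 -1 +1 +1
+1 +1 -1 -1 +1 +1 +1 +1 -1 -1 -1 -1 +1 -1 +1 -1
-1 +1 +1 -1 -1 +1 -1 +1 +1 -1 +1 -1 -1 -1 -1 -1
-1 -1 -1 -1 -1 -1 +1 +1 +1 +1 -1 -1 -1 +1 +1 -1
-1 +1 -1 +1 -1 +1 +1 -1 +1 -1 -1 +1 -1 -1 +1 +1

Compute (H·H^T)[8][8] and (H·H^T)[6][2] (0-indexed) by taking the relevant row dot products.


Row 2 of H: [1, 1, 1, 1, -1, -1, 1, 1, 1, 1, -1, -1, 1, -1, -1, 1].
Row 6 of H: [1, 1, 1, 1, 1, 1, -1, 1, 1, 1, -1, -1, -1, 1, 1, -1].
Row 8 of H: [-1, -1, 1, 1, 1, 1, 1, 1, 1, 1, 1, 1, 1, -1, 1, -1].
(H·H^T)[8][8] = Σ_j H[8][j]·H[8][j] = (-1)² + (-1)² + (1)² + (1)² + (1)² + (1)² + (1)² + (1)² + (1)² + (1)² + (1)² + (1)² + (1)² + (-1)² + (1)² + (-1)² = 1 + 1 + 1 + 1 + 1 + 1 + 1 + 1 + 1 + 1 + 1 + 1 + 1 + 1 + 1 + 1 = 16.
(H·H^T)[6][2] = Σ_j H[6][j]·H[2][j] = (1)·(1) + (1)·(1) + (1)·(1) + (1)·(1) + (1)·(-1) + (1)·(-1) + (-1)·(1) + (1)·(1) + (1)·(1) + (1)·(1) + (-1)·(-1) + (-1)·(-1) + (-1)·(1) + (1)·(-1) + (1)·(-1) + (-1)·(1) = 1 + 1 + 1 + 1 + -1 + -1 + -1 + 1 + 1 + 1 + 1 + 1 + -1 + -1 + -1 + -1 = 2.
Rows 6 and 2 are not orthogonal (dot product = 2 ≠ 0), so H is not a Hadamard matrix.

(8,8) entry = 16; (6,2) entry = 2.


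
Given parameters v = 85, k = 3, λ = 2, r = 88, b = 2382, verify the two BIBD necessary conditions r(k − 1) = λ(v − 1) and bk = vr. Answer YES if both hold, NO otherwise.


Condition (i): r(k − 1) = 88·2 = 176; λ(v − 1) = 2·84 = 168. Match? NO.
Condition (ii): bk = 2382·3 = 7146; vr = 85·88 = 7480. Match? NO.
Both conditions hold? NO.

NO


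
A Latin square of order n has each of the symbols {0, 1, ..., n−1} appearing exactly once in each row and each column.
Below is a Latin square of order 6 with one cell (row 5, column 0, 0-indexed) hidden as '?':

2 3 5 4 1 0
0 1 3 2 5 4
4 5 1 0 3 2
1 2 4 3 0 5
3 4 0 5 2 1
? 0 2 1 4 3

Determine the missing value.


Row 5 contains symbols [0, 1, 2, 3, 4] — missing [5].
Column 0 contains symbols [0, 1, 2, 3, 4] — missing [5].
The missing symbol must appear in both missing sets; intersection = [5].
Therefore the hidden value is 5.

Missing value = 5.


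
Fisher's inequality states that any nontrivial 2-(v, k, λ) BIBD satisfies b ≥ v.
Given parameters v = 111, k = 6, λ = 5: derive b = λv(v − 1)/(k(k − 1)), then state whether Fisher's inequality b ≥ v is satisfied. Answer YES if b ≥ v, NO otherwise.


b = λv(v − 1)/(k(k − 1)) = 5·111·110/(6·5) = 61050/30 = 2035.
Compare with v = 111: b ≥ v, so Fisher's inequality holds.

YES


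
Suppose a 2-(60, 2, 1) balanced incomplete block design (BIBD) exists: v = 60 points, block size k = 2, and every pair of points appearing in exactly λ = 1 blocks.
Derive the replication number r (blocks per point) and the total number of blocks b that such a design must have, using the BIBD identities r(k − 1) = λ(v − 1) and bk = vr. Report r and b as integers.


Any 2-(v, k, λ) BIBD satisfies two necessary conditions:
  (i)  Each point sits in r blocks, and counting incidences through any fixed point gives r(k − 1) = λ(v − 1), so r = λ(v − 1)/(k − 1).
  (ii) Total incidences bk = vr, so b = vr/k.
Step 1: r = λ(v − 1)/(k − 1) = 1·(60 − 1)/(2 − 1) = 1·59/1 = 59/1 = 59.
Step 2: b = vr/k = 60·59/2 = 3540/2 = 1770.
Check integrality: r = 59 ∈ Z ✓, b = 1770 ∈ Z ✓.
(These identities are necessary conditions: they determine r and b for any design with these parameters, but do not by themselves prove that one exists.)

r = 59, b = 1770.


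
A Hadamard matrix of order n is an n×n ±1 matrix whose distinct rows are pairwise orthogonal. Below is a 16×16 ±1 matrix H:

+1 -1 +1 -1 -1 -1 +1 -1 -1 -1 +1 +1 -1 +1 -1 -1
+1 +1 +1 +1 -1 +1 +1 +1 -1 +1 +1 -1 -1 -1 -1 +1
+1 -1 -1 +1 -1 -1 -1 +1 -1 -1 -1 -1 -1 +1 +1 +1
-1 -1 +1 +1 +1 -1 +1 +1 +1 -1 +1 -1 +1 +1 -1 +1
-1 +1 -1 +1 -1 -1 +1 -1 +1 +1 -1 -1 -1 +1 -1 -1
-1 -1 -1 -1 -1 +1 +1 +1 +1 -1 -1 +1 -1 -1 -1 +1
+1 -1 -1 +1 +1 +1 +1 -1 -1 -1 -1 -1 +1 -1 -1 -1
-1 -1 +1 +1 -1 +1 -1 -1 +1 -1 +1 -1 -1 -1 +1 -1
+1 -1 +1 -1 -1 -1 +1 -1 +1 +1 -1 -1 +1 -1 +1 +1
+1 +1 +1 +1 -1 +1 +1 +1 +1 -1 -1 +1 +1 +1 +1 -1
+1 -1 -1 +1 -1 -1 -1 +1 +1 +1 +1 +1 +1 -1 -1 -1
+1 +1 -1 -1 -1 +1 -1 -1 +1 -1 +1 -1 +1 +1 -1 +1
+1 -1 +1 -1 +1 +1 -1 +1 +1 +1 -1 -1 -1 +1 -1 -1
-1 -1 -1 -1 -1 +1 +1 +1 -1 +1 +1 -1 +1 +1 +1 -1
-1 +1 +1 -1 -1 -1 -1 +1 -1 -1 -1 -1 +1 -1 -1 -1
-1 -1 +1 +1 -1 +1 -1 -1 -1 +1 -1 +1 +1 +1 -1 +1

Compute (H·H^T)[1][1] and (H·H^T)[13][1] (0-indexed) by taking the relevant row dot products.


Row 1 of H: [1, 1, 1, 1, -1, 1, 1, 1, -1, 1, 1, -1, -1, -1, -1, 1].
Row 13 of H: [-1, -1, -1, -1, -1, 1, 1, 1, -1, 1, 1, -1, 1, 1, 1, -1].
(H·H^T)[1][1] = Σ_j H[1][j]·H[1][j] = (1)² + (1)² + (1)² + (1)² + (-1)² + (1)² + (1)² + (1)² + (-1)² + (1)² + (1)² + (-1)² + (-1)² + (-1)² + (-1)² + (1)² = 1 + 1 + 1 + 1 + 1 + 1 + 1 + 1 + 1 + 1 + 1 + 1 + 1 + 1 + 1 + 1 = 16.
(H·H^T)[13][1] = Σ_j H[13][j]·H[1][j] = (-1)·(1) + (-1)·(1) + (-1)·(1) + (-1)·(1) + (-1)·(-1) + (1)·(1) + (1)·(1) + (1)·(1) + (-1)·(-1) + (1)·(1) + (1)·(1) + (-1)·(-1) + (1)·(-1) + (1)·(-1) + (1)·(-1) + (-1)·(1) = -1 + -1 + -1 + -1 + 1 + 1 + 1 + 1 + 1 + 1 + 1 + 1 + -1 + -1 + -1 + -1 = 0.
So rows 13 and 1 are orthogonal; the diagonal entry equals n = 16.

(1,1) entry = 16; (13,1) entry = 0.


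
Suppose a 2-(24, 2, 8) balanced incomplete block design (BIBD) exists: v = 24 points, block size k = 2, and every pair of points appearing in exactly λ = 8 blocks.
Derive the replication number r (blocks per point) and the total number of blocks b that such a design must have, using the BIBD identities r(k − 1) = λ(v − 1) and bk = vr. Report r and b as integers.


Any 2-(v, k, λ) BIBD satisfies two necessary conditions:
  (i)  Each point sits in r blocks, and counting incidences through any fixed point gives r(k − 1) = λ(v − 1), so r = λ(v − 1)/(k − 1).
  (ii) Total incidences bk = vr, so b = vr/k.
Step 1: r = λ(v − 1)/(k − 1) = 8·(24 − 1)/(2 − 1) = 8·23/1 = 184/1 = 184.
Step 2: b = vr/k = 24·184/2 = 4416/2 = 2208.
Check integrality: r = 184 ∈ Z ✓, b = 2208 ∈ Z ✓.
(These identities are necessary conditions: they determine r and b for any design with these parameters, but do not by themselves prove that one exists.)

r = 184, b = 2208.


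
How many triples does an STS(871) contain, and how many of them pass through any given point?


An STS(v) is a 2-(v, 3, 1) BIBD: block size k = 3, λ = 1.
Replication: r(k − 1) = λ(v − 1) ⇒ r·2 = 871 − 1 = 870 ⇒ r = 435.
Block count: bk = vr ⇒ b·3 = 871·435 = 378885 ⇒ b = 126295.
(Check via b = v(v − 1)/6 = 871·870/6 = 757770/6 = 126295.)

r = 435, b = 126295.


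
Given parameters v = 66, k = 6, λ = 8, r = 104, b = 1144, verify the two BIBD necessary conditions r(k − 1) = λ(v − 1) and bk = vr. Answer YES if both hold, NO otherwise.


Condition (i): r(k − 1) = 104·5 = 520; λ(v − 1) = 8·65 = 520. Match? YES.
Condition (ii): bk = 1144·6 = 6864; vr = 66·104 = 6864. Match? YES.
Both conditions hold? YES.

YES


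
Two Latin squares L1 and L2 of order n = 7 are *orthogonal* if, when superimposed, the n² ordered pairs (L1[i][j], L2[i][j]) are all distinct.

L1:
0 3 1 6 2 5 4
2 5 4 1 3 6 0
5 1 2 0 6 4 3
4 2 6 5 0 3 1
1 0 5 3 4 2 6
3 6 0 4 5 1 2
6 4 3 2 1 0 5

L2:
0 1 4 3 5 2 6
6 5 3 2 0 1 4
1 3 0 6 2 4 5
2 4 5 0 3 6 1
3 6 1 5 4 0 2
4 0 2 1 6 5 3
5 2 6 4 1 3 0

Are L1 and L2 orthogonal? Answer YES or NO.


Form the n² = 49 superimposed pairs (L1[i][j], L2[i][j]), row by row (rows and columns indexed from 0):
row 0: (0,0) (3,1) (1,4) (6,3) (2,5) (5,2) (4,6)
row 1: (2,6) (5,5) (4,3) (1,2) (3,0) (6,1) (0,4)
row 2: (5,1) (1,3) (2,0) (0,6) (6,2) (4,4) (3,5)
row 3: (4,2) (2,4) (6,5) (5,0) (0,3) (3,6) (1,1)
row 4: (1,3) (0,6) (5,1) (3,5) (4,4) (2,0) (6,2)
row 5: (3,4) (6,0) (0,2) (4,1) (5,6) (1,5) (2,3)
row 6: (6,5) (4,2) (3,6) (2,4) (1,1) (0,3) (5,0)
Orthogonality requires all 49 pairs distinct.
But the pair (1,3) repeats: cell (2,1) has L1 = 1, L2 = 3, and cell (4,0) has L1 = 1, L2 = 3.
A repeated pair means some other pair never occurs (only 35 distinct pairs out of 49), so the squares are not orthogonal.
Conclusion: NO.

NO


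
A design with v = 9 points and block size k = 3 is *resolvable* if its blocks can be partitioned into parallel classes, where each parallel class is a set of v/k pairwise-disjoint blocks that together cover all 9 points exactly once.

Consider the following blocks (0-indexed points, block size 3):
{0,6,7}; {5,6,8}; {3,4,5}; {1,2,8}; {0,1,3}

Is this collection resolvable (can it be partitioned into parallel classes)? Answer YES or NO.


v = 9, block size k = 3, number of blocks = 5.
For resolvability, blocks must partition into parallel classes of size v/k = 3.
Total blocks must therefore be a multiple of 3: 5 = 3·1 + 2 ⇒ not divisible ✗.
Resolvable? NO.

NO


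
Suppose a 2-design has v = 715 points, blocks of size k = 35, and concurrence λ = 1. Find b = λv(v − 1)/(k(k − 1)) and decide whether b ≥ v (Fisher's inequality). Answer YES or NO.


b = λv(v − 1)/(k(k − 1)) = 1·715·714/(35·34) = 510510/1190 = 429.
Compare with v = 715: b < v, so Fisher's inequality fails.

NO


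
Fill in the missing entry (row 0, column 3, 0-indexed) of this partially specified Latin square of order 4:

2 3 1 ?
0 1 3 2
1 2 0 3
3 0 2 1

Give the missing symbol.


Row 0 contains symbols [1, 2, 3] — missing [0].
Column 3 contains symbols [1, 2, 3] — missing [0].
The missing symbol must appear in both missing sets; intersection = [0].
Therefore the hidden value is 0.

Missing value = 0.


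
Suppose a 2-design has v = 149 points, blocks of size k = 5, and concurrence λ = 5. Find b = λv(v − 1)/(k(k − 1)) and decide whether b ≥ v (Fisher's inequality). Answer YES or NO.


r = λ(v − 1)/(k − 1) = 5·148/4 = 185.
b = vr/k = 149·185/5 = 5513.
Fisher's inequality: b ≥ v ⇔ 5513 ≥ 149? YES.

YES


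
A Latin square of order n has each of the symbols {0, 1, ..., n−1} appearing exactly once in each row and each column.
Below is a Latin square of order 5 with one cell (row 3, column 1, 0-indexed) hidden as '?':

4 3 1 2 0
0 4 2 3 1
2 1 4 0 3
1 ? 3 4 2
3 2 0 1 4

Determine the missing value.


Row 3 contains symbols [1, 2, 3, 4] — missing [0].
Column 1 contains symbols [1, 2, 3, 4] — missing [0].
The missing symbol must appear in both missing sets; intersection = [0].
Therefore the hidden value is 0.

Missing value = 0.


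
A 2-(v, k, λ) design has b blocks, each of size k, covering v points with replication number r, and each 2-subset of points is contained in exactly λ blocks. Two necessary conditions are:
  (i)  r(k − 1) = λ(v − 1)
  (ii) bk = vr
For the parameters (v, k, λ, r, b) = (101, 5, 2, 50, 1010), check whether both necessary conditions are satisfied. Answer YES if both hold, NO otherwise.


Condition (i): r(k − 1) = 50·4 = 200; λ(v − 1) = 2·100 = 200. Match? YES.
Condition (ii): bk = 1010·5 = 5050; vr = 101·50 = 5050. Match? YES.
Both conditions hold? YES.

YES


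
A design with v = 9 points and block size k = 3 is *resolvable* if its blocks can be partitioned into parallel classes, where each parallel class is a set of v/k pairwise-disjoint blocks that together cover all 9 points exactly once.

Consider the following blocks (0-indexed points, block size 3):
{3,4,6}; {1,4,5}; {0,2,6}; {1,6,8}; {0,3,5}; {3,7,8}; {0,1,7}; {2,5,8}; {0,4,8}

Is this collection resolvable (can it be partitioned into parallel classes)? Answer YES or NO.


v = 9, block size k = 3, number of blocks = 9.
For resolvability, blocks must partition into parallel classes of size v/k = 3.
Total blocks must therefore be a multiple of 3: 9 = 3·3 + 0 ⇒ divisible ✓.
Consider block {1,6,8}. The only other block(s) in the collection disjoint from it are {0,3,5} — just 1 block(s). Any parallel class containing {1,6,8} would need 2 other blocks each disjoint from it, so no parallel class of size 3 can contain {1,6,8}.
Since every block must belong to some parallel class in a resolution, the collection cannot be partitioned into parallel classes.
Resolvable? NO.

NO


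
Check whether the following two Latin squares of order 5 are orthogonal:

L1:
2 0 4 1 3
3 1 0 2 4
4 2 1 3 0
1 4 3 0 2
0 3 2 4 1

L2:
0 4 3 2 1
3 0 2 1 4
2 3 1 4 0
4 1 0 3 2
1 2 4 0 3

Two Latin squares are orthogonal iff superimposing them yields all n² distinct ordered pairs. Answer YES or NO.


Form the n² = 25 superimposed pairs (L1[i][j], L2[i][j]), row by row (rows and columns indexed from 0):
row 0: (2,0) (0,4) (4,3) (1,2) (3,1)
row 1: (3,3) (1,0) (0,2) (2,1) (4,4)
row 2: (4,2) (2,3) (1,1) (3,4) (0,0)
row 3: (1,4) (4,1) (3,0) (0,3) (2,2)
row 4: (0,1) (3,2) (2,4) (4,0) (1,3)
Orthogonality requires all 25 pairs distinct.
Check by first coordinate: for each symbol s of L1, list the L2 entries in the n cells where L1 = s; they must all differ.
  L1 = 0: L2 entries (in reading order) 4, 2, 0, 3, 1 — all 5 distinct ✓
  L1 = 1: L2 entries (in reading order) 2, 0, 1, 4, 3 — all 5 distinct ✓
  L1 = 2: L2 entries (in reading order) 0, 1, 3, 2, 4 — all 5 distinct ✓
  L1 = 3: L2 entries (in reading order) 1, 3, 4, 0, 2 — all 5 distinct ✓
  L1 = 4: L2 entries (in reading order) 3, 4, 2, 1, 0 — all 5 distinct ✓
Every symbol of L1 meets every symbol of L2 exactly once, so all 25 pairs are distinct (25 of 25).
Conclusion: YES.

YES


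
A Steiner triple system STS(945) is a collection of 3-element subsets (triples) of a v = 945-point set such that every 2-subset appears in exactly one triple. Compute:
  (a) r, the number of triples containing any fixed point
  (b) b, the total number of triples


An STS(v) is a 2-(v, 3, 1) BIBD: block size k = 3, λ = 1.
Replication: r(k − 1) = λ(v − 1) ⇒ r·2 = 945 − 1 = 944 ⇒ r = 472.
Block count: b = v(v − 1)/6 = 945·944/6 = 892080/6 = 148680.
(Check via bk = vr: 148680·3 = 446040 = 945·472 = 446040 ✓.)

r = 472, b = 148680.


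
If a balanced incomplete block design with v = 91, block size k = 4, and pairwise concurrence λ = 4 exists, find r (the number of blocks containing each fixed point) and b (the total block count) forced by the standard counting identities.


Any 2-(v, k, λ) BIBD satisfies two necessary conditions:
  (i)  Each point sits in r blocks, and counting incidences through any fixed point gives r(k − 1) = λ(v − 1), so r = λ(v − 1)/(k − 1).
  (ii) Total incidences bk = vr, so b = vr/k.
Step 1: r = λ(v − 1)/(k − 1) = 4·(91 − 1)/(4 − 1) = 4·90/3 = 360/3 = 120.
Step 2: b = vr/k = 91·120/4 = 10920/4 = 2730.
Check integrality: r = 120 ∈ Z ✓, b = 2730 ∈ Z ✓.
(These identities are necessary conditions: they determine r and b for any design with these parameters, but do not by themselves prove that one exists.)

r = 120, b = 2730.


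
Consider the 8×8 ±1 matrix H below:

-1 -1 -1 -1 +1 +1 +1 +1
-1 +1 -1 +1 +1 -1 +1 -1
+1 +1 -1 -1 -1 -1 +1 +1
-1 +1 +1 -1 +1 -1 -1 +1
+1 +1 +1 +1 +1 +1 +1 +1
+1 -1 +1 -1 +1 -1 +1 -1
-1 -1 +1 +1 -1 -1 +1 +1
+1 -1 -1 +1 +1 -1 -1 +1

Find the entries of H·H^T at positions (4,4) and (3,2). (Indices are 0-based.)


Row 2 of H: [1, 1, -1, -1, -1, -1, 1, 1].
Row 3 of H: [-1, 1, 1, -1, 1, -1, -1, 1].
Row 4 of H: [1, 1, 1, 1, 1, 1, 1, 1].
(H·H^T)[4][4] = Σ_j H[4][j]·H[4][j] = (1)² + (1)² + (1)² + (1)² + (1)² + (1)² + (1)² + (1)² = 1 + 1 + 1 + 1 + 1 + 1 + 1 + 1 = 8.
(H·H^T)[3][2] = Σ_j H[3][j]·H[2][j] = (-1)·(1) + (1)·(1) + (1)·(-1) + (-1)·(-1) + (1)·(-1) + (-1)·(-1) + (-1)·(1) + (1)·(1) = -1 + 1 + -1 + 1 + -1 + 1 + -1 + 1 = 0.
So rows 3 and 2 are orthogonal; the diagonal entry equals n = 8.

(4,4) entry = 8; (3,2) entry = 0.


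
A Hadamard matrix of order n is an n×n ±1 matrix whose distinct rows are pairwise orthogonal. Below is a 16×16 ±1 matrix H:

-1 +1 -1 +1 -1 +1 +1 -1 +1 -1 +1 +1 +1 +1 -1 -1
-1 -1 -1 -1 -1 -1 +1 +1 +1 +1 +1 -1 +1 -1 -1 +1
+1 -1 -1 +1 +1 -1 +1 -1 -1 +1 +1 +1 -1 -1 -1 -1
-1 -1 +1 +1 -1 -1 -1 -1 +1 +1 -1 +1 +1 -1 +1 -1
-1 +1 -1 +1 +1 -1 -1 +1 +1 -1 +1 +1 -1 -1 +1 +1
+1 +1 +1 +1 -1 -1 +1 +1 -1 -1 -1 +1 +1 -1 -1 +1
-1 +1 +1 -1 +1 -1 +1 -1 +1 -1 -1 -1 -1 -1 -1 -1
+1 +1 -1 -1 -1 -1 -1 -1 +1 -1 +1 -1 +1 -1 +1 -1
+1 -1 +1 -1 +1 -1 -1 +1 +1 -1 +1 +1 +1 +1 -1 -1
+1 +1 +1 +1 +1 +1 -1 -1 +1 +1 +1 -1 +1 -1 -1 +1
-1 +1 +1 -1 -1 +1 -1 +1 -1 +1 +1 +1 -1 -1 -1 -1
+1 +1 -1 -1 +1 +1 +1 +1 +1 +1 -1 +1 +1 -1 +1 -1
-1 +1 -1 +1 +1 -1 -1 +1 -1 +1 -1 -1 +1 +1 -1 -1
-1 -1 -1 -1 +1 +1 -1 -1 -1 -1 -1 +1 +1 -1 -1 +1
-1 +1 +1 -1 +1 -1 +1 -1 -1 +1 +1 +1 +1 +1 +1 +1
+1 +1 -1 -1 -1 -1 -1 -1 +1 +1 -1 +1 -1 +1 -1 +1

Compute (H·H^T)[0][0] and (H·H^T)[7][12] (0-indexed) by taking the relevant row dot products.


Row 0 of H: [-1, 1, -1, 1, -1, 1, 1, -1, 1, -1, 1, 1, 1, 1, -1, -1].
Row 7 of H: [1, 1, -1, -1, -1, -1, -1, -1, 1, -1, 1, -1, 1, -1, 1, -1].
Row 12 of H: [-1, 1, -1, 1, 1, -1, -1, 1, -1, 1, -1, -1, 1, 1, -1, -1].
(H·H^T)[0][0] = Σ_j H[0][j]·H[0][j] = (-1)² + (1)² + (-1)² + (1)² + (-1)² + (1)² + (1)² + (-1)² + (1)² + (-1)² + (1)² + (1)² + (1)² + (1)² + (-1)² + (-1)² = 1 + 1 + 1 + 1 + 1 + 1 + 1 + 1 + 1 + 1 + 1 + 1 + 1 + 1 + 1 + 1 = 16.
(H·H^T)[7][12] = Σ_j H[7][j]·H[12][j] = (1)·(-1) + (1)·(1) + (-1)·(-1) + (-1)·(1) + (-1)·(1) + (-1)·(-1) + (-1)·(-1) + (-1)·(1) + (1)·(-1) + (-1)·(1) + (1)·(-1) + (-1)·(-1) + (1)·(1) + (-1)·(1) + (1)·(-1) + (-1)·(-1) = -1 + 1 + 1 + -1 + -1 + 1 + 1 + -1 + -1 + -1 + -1 + 1 + 1 + -1 + -1 + 1 = -2.
Rows 7 and 12 are not orthogonal (dot product = -2 ≠ 0), so H is not a Hadamard matrix.

(0,0) entry = 16; (7,12) entry = -2.


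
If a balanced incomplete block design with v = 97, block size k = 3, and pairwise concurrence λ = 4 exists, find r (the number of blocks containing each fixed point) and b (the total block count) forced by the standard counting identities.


Any 2-(v, k, λ) BIBD satisfies two necessary conditions:
  (i)  Each point sits in r blocks, and counting incidences through any fixed point gives r(k − 1) = λ(v − 1), so r = λ(v − 1)/(k − 1).
  (ii) Total incidences bk = vr, so b = vr/k.
Step 1: r = λ(v − 1)/(k − 1) = 4·(97 − 1)/(3 − 1) = 4·96/2 = 384/2 = 192.
Step 2: b = vr/k = 97·192/3 = 18624/3 = 6208.
Check integrality: r = 192 ∈ Z ✓, b = 6208 ∈ Z ✓.
(These identities are necessary conditions: they determine r and b for any design with these parameters, but do not by themselves prove that one exists.)

r = 192, b = 6208.


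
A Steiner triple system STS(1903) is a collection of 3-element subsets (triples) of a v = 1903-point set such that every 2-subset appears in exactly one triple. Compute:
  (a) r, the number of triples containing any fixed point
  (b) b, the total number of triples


An STS(v) is a 2-(v, 3, 1) BIBD: block size k = 3, λ = 1.
Replication: r(k − 1) = λ(v − 1) ⇒ r·2 = 1903 − 1 = 1902 ⇒ r = 951.
Block count: b = v(v − 1)/6 = 1903·1902/6 = 3619506/6 = 603251.
(Check via bk = vr: 603251·3 = 1809753 = 1903·951 = 1809753 ✓.)

r = 951, b = 603251.


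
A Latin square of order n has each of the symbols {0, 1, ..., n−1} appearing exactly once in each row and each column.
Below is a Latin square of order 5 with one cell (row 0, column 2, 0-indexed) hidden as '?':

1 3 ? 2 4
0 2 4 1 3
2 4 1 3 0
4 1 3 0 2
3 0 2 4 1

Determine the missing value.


Row 0 contains symbols [1, 2, 3, 4] — missing [0].
Column 2 contains symbols [1, 2, 3, 4] — missing [0].
The missing symbol must appear in both missing sets; intersection = [0].
Therefore the hidden value is 0.

Missing value = 0.


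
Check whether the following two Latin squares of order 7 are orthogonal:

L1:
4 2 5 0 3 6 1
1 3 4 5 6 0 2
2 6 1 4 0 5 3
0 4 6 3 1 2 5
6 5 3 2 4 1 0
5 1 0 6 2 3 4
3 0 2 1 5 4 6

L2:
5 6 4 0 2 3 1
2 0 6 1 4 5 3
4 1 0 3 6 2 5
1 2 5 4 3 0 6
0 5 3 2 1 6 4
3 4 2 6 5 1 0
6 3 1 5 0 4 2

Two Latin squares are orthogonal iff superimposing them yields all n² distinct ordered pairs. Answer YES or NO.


Form the n² = 49 superimposed pairs (L1[i][j], L2[i][j]), row by row (rows and columns indexed from 0):
row 0: (4,5) (2,6) (5,4) (0,0) (3,2) (6,3) (1,1)
row 1: (1,2) (3,0) (4,6) (5,1) (6,4) (0,5) (2,3)
row 2: (2,4) (6,1) (1,0) (4,3) (0,6) (5,2) (3,5)
row 3: (0,1) (4,2) (6,5) (3,4) (1,3) (2,0) (5,6)
row 4: (6,0) (5,5) (3,3) (2,2) (4,1) (1,6) (0,4)
row 5: (5,3) (1,4) (0,2) (6,6) (2,5) (3,1) (4,0)
row 6: (3,6) (0,3) (2,1) (1,5) (5,0) (4,4) (6,2)
Orthogonality requires all 49 pairs distinct.
Check by first coordinate: for each symbol s of L1, list the L2 entries in the n cells where L1 = s; they must all differ.
  L1 = 0: L2 entries (in reading order) 0, 5, 6, 1, 4, 2, 3 — all 7 distinct ✓
  L1 = 1: L2 entries (in reading order) 1, 2, 0, 3, 6, 4, 5 — all 7 distinct ✓
  L1 = 2: L2 entries (in reading order) 6, 3, 4, 0, 2, 5, 1 — all 7 distinct ✓
  L1 = 3: L2 entries (in reading order) 2, 0, 5, 4, 3, 1, 6 — all 7 distinct ✓
  L1 = 4: L2 entries (in reading order) 5, 6, 3, 2, 1, 0, 4 — all 7 distinct ✓
  L1 = 5: L2 entries (in reading order) 4, 1, 2, 6, 5, 3, 0 — all 7 distinct ✓
  L1 = 6: L2 entries (in reading order) 3, 4, 1, 5, 0, 6, 2 — all 7 distinct ✓
Every symbol of L1 meets every symbol of L2 exactly once, so all 49 pairs are distinct (49 of 49).
Conclusion: YES.

YES


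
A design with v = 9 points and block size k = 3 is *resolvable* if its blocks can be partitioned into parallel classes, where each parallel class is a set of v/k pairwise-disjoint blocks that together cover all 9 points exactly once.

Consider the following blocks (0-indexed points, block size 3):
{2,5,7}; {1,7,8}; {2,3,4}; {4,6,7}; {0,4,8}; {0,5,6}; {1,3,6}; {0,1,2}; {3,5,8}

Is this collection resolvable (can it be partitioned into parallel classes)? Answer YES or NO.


v = 9, block size k = 3, number of blocks = 9.
For resolvability, blocks must partition into parallel classes of size v/k = 3.
Total blocks must therefore be a multiple of 3: 9 = 3·3 + 0 ⇒ divisible ✓.
Greedy packing gives 3 candidate class(es). Each should be a full parallel class (size 3, covers all 9 points).
  Class 1 (3 blocks): {2,5,7}; {0,4,8}; {1,3,6}. Points covered: [0, 1, 2, 3, 4, 5, 6, 7, 8].
  Class 2 (3 blocks): {1,7,8}; {2,3,4}; {0,5,6}. Points covered: [0, 1, 2, 3, 4, 5, 6, 7, 8].
  Class 3 (3 blocks): {4,6,7}; {0,1,2}; {3,5,8}. Points covered: [0, 1, 2, 3, 4, 5, 6, 7, 8].
All classes full (size 3)? YES. All classes cover every point? YES.
Resolvable? YES.

YES


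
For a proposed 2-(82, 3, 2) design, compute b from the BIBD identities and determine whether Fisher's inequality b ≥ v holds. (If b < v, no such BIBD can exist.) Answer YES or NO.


b = λv(v − 1)/(k(k − 1)) = 2·82·81/(3·2) = 13284/6 = 2214.
Compare with v = 82: b ≥ v, so Fisher's inequality holds.

YES


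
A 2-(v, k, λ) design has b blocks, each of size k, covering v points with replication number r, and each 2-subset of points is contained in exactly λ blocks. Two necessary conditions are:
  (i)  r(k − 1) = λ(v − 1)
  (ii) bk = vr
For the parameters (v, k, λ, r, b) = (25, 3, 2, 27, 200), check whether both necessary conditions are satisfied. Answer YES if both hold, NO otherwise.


Condition (i): r(k − 1) = 27·2 = 54; λ(v − 1) = 2·24 = 48. Match? NO.
Condition (ii): bk = 200·3 = 600; vr = 25·27 = 675. Match? NO.
Both conditions hold? NO.

NO


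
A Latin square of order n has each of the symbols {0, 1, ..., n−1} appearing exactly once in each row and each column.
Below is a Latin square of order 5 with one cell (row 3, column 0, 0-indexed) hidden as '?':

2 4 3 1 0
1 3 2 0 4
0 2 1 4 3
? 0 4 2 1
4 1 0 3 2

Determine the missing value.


Row 3 contains symbols [0, 1, 2, 4] — missing [3].
Column 0 contains symbols [0, 1, 2, 4] — missing [3].
The missing symbol must appear in both missing sets; intersection = [3].
Therefore the hidden value is 3.

Missing value = 3.


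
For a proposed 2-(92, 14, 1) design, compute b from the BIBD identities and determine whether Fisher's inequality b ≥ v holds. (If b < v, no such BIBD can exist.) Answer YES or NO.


b = λv(v − 1)/(k(k − 1)) = 1·92·91/(14·13) = 8372/182 = 46.
Compare with v = 92: b < v, so Fisher's inequality fails.

NO


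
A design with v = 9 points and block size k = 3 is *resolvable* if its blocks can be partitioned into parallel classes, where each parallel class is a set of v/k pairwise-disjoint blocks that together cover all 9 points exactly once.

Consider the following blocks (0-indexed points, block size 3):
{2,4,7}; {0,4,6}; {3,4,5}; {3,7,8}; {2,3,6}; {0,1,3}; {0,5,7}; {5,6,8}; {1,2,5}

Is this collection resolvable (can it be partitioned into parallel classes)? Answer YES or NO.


v = 9, block size k = 3, number of blocks = 9.
For resolvability, blocks must partition into parallel classes of size v/k = 3.
Total blocks must therefore be a multiple of 3: 9 = 3·3 + 0 ⇒ divisible ✓.
Consider block {3,4,5}. It intersects every other block in the collection, so no parallel class of size 3 can contain it.
Since every block must belong to some parallel class in a resolution, the collection cannot be partitioned into parallel classes.
Resolvable? NO.

NO


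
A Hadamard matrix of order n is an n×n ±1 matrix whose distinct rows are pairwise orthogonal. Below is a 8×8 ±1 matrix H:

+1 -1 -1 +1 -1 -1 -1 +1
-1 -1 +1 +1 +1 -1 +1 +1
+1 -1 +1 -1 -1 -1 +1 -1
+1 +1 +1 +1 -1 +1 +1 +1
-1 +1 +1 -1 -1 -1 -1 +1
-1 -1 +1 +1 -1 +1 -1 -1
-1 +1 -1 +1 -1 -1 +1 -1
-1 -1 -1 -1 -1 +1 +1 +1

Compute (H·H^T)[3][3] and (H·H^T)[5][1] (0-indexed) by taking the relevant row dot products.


Row 1 of H: [-1, -1, 1, 1, 1, -1, 1, 1].
Row 3 of H: [1, 1, 1, 1, -1, 1, 1, 1].
Row 5 of H: [-1, -1, 1, 1, -1, 1, -1, -1].
(H·H^T)[3][3] = Σ_j H[3][j]·H[3][j] = (1)² + (1)² + (1)² + (1)² + (-1)² + (1)² + (1)² + (1)² = 1 + 1 + 1 + 1 + 1 + 1 + 1 + 1 = 8.
(H·H^T)[5][1] = Σ_j H[5][j]·H[1][j] = (-1)·(-1) + (-1)·(-1) + (1)·(1) + (1)·(1) + (-1)·(1) + (1)·(-1) + (-1)·(1) + (-1)·(1) = 1 + 1 + 1 + 1 + -1 + -1 + -1 + -1 = 0.
So rows 5 and 1 are orthogonal; the diagonal entry equals n = 8.

(3,3) entry = 8; (5,1) entry = 0.


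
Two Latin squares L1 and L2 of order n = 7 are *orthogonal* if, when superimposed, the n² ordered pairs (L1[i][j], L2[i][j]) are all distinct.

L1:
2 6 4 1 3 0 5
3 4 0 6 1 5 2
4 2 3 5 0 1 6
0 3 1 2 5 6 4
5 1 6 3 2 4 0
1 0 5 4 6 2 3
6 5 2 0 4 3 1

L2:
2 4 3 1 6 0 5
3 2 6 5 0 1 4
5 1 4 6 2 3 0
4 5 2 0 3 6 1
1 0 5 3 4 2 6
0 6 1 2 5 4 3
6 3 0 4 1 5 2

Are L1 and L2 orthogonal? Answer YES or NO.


Form the n² = 49 superimposed pairs (L1[i][j], L2[i][j]), row by row (rows and columns indexed from 0):
row 0: (2,2) (6,4) (4,3) (1,1) (3,6) (0,0) (5,5)
row 1: (3,3) (4,2) (0,6) (6,5) (1,0) (5,1) (2,4)
row 2: (4,5) (2,1) (3,4) (5,6) (0,2) (1,3) (6,0)
row 3: (0,4) (3,5) (1,2) (2,0) (5,3) (6,6) (4,1)
row 4: (5,1) (1,0) (6,5) (3,3) (2,4) (4,2) (0,6)
row 5: (1,0) (0,6) (5,1) (4,2) (6,5) (2,4) (3,3)
row 6: (6,6) (5,3) (2,0) (0,4) (4,1) (3,5) (1,2)
Orthogonality requires all 49 pairs distinct.
But the pair (5,1) repeats: cell (1,5) has L1 = 5, L2 = 1, and cell (4,0) has L1 = 5, L2 = 1.
A repeated pair means some other pair never occurs (only 28 distinct pairs out of 49), so the squares are not orthogonal.
Conclusion: NO.

NO


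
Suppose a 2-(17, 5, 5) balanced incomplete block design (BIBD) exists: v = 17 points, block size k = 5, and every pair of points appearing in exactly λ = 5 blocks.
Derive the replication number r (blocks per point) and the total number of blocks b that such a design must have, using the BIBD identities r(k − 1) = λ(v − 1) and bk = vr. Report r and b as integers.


Any 2-(v, k, λ) BIBD satisfies two necessary conditions:
  (i)  Each point sits in r blocks, and counting incidences through any fixed point gives r(k − 1) = λ(v − 1), so r = λ(v − 1)/(k − 1).
  (ii) Total incidences bk = vr, so b = vr/k.
Step 1: r = λ(v − 1)/(k − 1) = 5·(17 − 1)/(5 − 1) = 5·16/4 = 80/4 = 20.
Step 2: b = vr/k = 17·20/5 = 340/5 = 68.
Check integrality: r = 20 ∈ Z ✓, b = 68 ∈ Z ✓.
(These identities are necessary conditions: they determine r and b for any design with these parameters, but do not by themselves prove that one exists.)

r = 20, b = 68.


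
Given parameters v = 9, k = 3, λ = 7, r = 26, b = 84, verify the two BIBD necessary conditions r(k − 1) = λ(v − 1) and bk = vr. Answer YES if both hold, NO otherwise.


Condition (i): r(k − 1) = 26·2 = 52; λ(v − 1) = 7·8 = 56. Match? NO.
Condition (ii): bk = 84·3 = 252; vr = 9·26 = 234. Match? NO.
Both conditions hold? NO.

NO


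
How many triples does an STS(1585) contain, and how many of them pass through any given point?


An STS(v) is a 2-(v, 3, 1) BIBD: block size k = 3, λ = 1.
Replication: r(k − 1) = λ(v − 1) ⇒ r·2 = 1585 − 1 = 1584 ⇒ r = 792.
Block count: b = v(v − 1)/6 = 1585·1584/6 = 2510640/6 = 418440.

r = 792, b = 418440.


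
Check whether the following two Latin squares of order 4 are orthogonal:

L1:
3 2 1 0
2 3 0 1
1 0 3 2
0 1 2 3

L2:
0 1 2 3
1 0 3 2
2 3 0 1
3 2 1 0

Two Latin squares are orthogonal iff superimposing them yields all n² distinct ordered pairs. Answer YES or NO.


Form the n² = 16 superimposed pairs (L1[i][j], L2[i][j]), row by row (rows and columns indexed from 0):
row 0: (3,0) (2,1) (1,2) (0,3)
row 1: (2,1) (3,0) (0,3) (1,2)
row 2: (1,2) (0,3) (3,0) (2,1)
row 3: (0,3) (1,2) (2,1) (3,0)
Orthogonality requires all 16 pairs distinct.
But the pair (2,1) repeats: cell (0,1) has L1 = 2, L2 = 1, and cell (1,0) has L1 = 2, L2 = 1.
A repeated pair means some other pair never occurs (only 4 distinct pairs out of 16), so the squares are not orthogonal.
Conclusion: NO.

NO


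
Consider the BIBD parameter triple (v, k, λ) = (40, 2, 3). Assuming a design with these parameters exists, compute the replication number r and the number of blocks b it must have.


Any 2-(v, k, λ) BIBD satisfies two necessary conditions:
  (i)  Each point sits in r blocks, and counting incidences through any fixed point gives r(k − 1) = λ(v − 1), so r = λ(v − 1)/(k − 1).
  (ii) Total incidences bk = vr, so b = vr/k.
Step 1: r = λ(v − 1)/(k − 1) = 3·(40 − 1)/(2 − 1) = 3·39/1 = 117/1 = 117.
Step 2: b = vr/k = 40·117/2 = 4680/2 = 2340.
Check integrality: r = 117 ∈ Z ✓, b = 2340 ∈ Z ✓.
(These identities are necessary conditions: they determine r and b for any design with these parameters, but do not by themselves prove that one exists.)

r = 117, b = 2340.
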